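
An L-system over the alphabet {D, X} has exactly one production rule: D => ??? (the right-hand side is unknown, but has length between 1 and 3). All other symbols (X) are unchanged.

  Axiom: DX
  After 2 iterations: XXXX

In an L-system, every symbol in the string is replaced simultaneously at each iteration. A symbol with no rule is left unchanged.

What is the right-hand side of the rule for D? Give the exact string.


Trying D => XXX:
  Step 0: DX
  Step 1: XXXX
  Step 2: XXXX
Matches the given result.

Answer: XXX


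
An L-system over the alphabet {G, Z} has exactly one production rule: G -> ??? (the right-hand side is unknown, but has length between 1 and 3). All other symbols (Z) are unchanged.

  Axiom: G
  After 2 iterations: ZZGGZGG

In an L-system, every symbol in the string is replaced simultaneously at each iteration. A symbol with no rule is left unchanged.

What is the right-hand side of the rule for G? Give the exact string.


Answer: ZGG

Derivation:
Trying G -> ZGG:
  Step 0: G
  Step 1: ZGG
  Step 2: ZZGGZGG
Matches the given result.


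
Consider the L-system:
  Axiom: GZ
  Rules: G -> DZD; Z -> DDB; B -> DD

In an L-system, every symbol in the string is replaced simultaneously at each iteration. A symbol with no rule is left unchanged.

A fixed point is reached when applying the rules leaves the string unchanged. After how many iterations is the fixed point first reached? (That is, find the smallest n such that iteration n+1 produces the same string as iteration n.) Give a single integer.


Answer: 3

Derivation:
Step 0: GZ
Step 1: DZDDDB
Step 2: DDDBDDDDD
Step 3: DDDDDDDDDD
Step 4: DDDDDDDDDD  (unchanged — fixed point at step 3)


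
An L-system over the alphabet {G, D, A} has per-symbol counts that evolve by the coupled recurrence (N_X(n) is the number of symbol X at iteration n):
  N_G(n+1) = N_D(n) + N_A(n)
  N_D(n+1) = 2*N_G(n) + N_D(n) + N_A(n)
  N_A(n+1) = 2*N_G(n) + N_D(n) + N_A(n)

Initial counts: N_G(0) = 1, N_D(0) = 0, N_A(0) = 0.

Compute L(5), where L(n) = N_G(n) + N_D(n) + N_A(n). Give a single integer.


Step 0: N_G=1, N_D=0, N_A=0, L=1
Step 1: N_G=0, N_D=2, N_A=2, L=4
Step 2: N_G=4, N_D=4, N_A=4, L=12
Step 3: N_G=8, N_D=16, N_A=16, L=40
Step 4: N_G=32, N_D=48, N_A=48, L=128
Step 5: N_G=96, N_D=160, N_A=160, L=416

Answer: 416


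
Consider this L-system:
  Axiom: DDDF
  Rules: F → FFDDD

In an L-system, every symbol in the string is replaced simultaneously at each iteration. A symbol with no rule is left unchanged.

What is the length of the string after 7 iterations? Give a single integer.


Step 0: length = 4
Step 1: length = 8
Step 2: length = 16
Step 3: length = 32
Step 4: length = 64
Step 5: length = 128
Step 6: length = 256
Step 7: length = 512

Answer: 512


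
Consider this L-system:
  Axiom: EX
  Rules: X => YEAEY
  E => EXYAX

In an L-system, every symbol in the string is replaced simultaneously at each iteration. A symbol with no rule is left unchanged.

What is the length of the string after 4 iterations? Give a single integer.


Step 0: length = 2
Step 1: length = 10
Step 2: length = 30
Step 3: length = 82
Step 4: length = 214

Answer: 214


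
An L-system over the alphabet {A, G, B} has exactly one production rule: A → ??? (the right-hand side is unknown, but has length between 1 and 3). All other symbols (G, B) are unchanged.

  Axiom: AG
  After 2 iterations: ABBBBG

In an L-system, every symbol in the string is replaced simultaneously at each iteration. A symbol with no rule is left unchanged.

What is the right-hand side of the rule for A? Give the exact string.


Answer: ABB

Derivation:
Trying A → ABB:
  Step 0: AG
  Step 1: ABBG
  Step 2: ABBBBG
Matches the given result.


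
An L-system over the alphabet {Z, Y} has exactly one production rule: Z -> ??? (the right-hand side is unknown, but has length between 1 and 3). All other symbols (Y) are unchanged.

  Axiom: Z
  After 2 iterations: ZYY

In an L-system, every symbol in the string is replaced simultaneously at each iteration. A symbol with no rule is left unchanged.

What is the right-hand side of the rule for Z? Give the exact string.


Answer: ZY

Derivation:
Trying Z -> ZY:
  Step 0: Z
  Step 1: ZY
  Step 2: ZYY
Matches the given result.


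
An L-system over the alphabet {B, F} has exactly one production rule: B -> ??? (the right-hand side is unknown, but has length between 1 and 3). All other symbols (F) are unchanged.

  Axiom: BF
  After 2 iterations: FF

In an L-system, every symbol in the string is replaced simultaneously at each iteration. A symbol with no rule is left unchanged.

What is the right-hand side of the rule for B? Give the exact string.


Trying B -> F:
  Step 0: BF
  Step 1: FF
  Step 2: FF
Matches the given result.

Answer: F


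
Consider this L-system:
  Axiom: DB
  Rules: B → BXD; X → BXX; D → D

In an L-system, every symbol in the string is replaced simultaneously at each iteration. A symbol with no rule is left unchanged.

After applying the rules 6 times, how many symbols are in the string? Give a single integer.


Step 0: length = 2
Step 1: length = 4
Step 2: length = 8
Step 3: length = 18
Step 4: length = 44
Step 5: length = 112
Step 6: length = 290

Answer: 290


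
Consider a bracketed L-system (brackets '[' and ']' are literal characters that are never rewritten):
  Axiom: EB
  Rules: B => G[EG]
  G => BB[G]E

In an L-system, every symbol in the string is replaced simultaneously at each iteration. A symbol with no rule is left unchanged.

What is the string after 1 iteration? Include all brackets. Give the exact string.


Step 0: EB
Step 1: EG[EG]

Answer: EG[EG]


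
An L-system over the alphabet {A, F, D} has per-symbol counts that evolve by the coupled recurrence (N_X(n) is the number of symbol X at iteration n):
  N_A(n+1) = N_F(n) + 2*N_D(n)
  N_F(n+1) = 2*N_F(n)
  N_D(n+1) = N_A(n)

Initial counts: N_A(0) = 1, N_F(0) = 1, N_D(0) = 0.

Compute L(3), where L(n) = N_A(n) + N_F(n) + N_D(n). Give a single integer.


Answer: 18

Derivation:
Step 0: N_A=1, N_F=1, N_D=0, L=2
Step 1: N_A=1, N_F=2, N_D=1, L=4
Step 2: N_A=4, N_F=4, N_D=1, L=9
Step 3: N_A=6, N_F=8, N_D=4, L=18


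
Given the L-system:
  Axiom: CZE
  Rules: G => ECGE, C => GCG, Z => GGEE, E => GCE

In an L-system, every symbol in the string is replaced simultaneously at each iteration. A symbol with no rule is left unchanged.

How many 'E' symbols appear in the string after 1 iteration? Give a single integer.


Step 0: CZE  (1 'E')
Step 1: GCGGGEEGCE  (3 'E')

Answer: 3


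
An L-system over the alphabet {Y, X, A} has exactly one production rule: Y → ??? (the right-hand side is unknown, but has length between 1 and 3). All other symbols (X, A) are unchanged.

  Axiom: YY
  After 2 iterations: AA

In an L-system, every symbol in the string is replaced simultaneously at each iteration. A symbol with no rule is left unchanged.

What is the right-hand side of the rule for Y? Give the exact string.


Answer: A

Derivation:
Trying Y → A:
  Step 0: YY
  Step 1: AA
  Step 2: AA
Matches the given result.


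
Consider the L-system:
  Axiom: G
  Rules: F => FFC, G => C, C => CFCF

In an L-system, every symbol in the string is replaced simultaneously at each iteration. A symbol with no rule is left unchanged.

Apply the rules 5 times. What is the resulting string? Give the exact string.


Step 0: G
Step 1: C
Step 2: CFCF
Step 3: CFCFFFCCFCFFFC
Step 4: CFCFFFCCFCFFFCFFCFFCCFCFCFCFFFCCFCFFFCFFCFFCCFCF
Step 5: CFCFFFCCFCFFFCFFCFFCCFCFCFCFFFCCFCFFFCFFCFFCCFCFFFCFFCCFCFFFCFFCCFCFCFCFFFCCFCFFFCCFCFFFCCFCFFFCFFCFFCCFCFCFCFFFCCFCFFFCFFCFFCCFCFFFCFFCCFCFFFCFFCCFCFCFCFFFCCFCFFFC

Answer: CFCFFFCCFCFFFCFFCFFCCFCFCFCFFFCCFCFFFCFFCFFCCFCFFFCFFCCFCFFFCFFCCFCFCFCFFFCCFCFFFCCFCFFFCCFCFFFCFFCFFCCFCFCFCFFFCCFCFFFCFFCFFCCFCFFFCFFCCFCFFFCFFCCFCFCFCFFFCCFCFFFC


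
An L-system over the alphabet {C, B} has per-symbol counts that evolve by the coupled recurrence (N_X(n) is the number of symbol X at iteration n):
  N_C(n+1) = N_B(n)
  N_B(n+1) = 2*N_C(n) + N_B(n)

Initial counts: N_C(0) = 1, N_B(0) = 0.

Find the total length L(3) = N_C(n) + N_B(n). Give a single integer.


Step 0: N_C=1, N_B=0, L=1
Step 1: N_C=0, N_B=2, L=2
Step 2: N_C=2, N_B=2, L=4
Step 3: N_C=2, N_B=6, L=8

Answer: 8


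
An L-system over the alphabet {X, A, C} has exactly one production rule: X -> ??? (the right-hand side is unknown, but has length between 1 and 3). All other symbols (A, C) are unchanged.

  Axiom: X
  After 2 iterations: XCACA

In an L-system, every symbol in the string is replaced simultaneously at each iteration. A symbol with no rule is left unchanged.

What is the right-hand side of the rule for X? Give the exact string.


Answer: XCA

Derivation:
Trying X -> XCA:
  Step 0: X
  Step 1: XCA
  Step 2: XCACA
Matches the given result.


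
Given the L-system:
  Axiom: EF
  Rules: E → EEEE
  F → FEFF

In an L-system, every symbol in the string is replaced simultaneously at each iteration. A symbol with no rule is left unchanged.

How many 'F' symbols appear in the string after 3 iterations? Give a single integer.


Answer: 27

Derivation:
Step 0: EF  (1 'F')
Step 1: EEEEFEFF  (3 'F')
Step 2: EEEEEEEEEEEEEEEEFEFFEEEEFEFFFEFF  (9 'F')
Step 3: EEEEEEEEEEEEEEEEEEEEEEEEEEEEEEEEEEEEEEEEEEEEEEEEEEEEEEEEEEEEEEEEFEFFEEEEFEFFFEFFEEEEEEEEEEEEEEEEFEFFEEEEFEFFFEFFFEFFEEEEFEFFFEFF  (27 'F')


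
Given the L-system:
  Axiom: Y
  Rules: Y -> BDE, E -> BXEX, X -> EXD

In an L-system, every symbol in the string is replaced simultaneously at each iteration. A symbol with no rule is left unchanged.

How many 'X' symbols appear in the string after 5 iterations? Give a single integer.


Answer: 24

Derivation:
Step 0: Y  (0 'X')
Step 1: BDE  (0 'X')
Step 2: BDBXEX  (2 'X')
Step 3: BDBEXDBXEXEXD  (4 'X')
Step 4: BDBBXEXEXDDBEXDBXEXEXDBXEXEXDD  (10 'X')
Step 5: BDBBEXDBXEXEXDBXEXEXDDDBBXEXEXDDBEXDBXEXEXDBXEXEXDDBEXDBXEXEXDBXEXEXDDD  (24 'X')


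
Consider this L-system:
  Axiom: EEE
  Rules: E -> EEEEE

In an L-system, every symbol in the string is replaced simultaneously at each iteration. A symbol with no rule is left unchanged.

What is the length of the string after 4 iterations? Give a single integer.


Step 0: length = 3
Step 1: length = 15
Step 2: length = 75
Step 3: length = 375
Step 4: length = 1875

Answer: 1875


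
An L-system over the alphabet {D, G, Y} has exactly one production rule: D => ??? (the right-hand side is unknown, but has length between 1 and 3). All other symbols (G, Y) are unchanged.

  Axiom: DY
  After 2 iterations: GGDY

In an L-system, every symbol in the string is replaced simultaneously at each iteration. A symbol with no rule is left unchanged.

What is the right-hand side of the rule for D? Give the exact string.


Answer: GD

Derivation:
Trying D => GD:
  Step 0: DY
  Step 1: GDY
  Step 2: GGDY
Matches the given result.


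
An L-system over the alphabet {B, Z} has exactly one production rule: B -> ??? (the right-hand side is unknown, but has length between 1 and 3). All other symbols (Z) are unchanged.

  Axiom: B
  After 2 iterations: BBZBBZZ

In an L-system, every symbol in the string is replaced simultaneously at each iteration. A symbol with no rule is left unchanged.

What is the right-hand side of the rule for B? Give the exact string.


Trying B -> BBZ:
  Step 0: B
  Step 1: BBZ
  Step 2: BBZBBZZ
Matches the given result.

Answer: BBZ


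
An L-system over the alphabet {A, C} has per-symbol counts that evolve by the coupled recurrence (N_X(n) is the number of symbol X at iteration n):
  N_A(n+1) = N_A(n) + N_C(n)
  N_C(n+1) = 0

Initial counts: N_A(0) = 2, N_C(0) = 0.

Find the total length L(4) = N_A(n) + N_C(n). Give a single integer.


Step 0: N_A=2, N_C=0, L=2
Step 1: N_A=2, N_C=0, L=2
Step 2: N_A=2, N_C=0, L=2
Step 3: N_A=2, N_C=0, L=2
Step 4: N_A=2, N_C=0, L=2

Answer: 2


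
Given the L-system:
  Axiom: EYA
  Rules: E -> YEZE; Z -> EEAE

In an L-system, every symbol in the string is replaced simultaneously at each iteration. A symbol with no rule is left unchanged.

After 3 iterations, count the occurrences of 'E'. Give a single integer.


Step 0: EYA  (1 'E')
Step 1: YEZEYA  (2 'E')
Step 2: YYEZEEEAEYEZEYA  (7 'E')
Step 3: YYYEZEEEAEYEZEYEZEYEZEAYEZEYYEZEEEAEYEZEYA  (20 'E')

Answer: 20


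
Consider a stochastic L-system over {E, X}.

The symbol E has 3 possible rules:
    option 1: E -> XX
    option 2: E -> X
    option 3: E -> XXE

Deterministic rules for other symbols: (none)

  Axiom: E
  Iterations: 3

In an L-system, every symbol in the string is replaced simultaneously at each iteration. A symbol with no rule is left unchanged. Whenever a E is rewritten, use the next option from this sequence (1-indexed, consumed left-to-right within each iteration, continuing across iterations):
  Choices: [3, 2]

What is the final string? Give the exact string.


Answer: XXX

Derivation:
Step 0: E
Step 1: XXE  (used choices [3])
Step 2: XXX  (used choices [2])
Step 3: XXX  (used choices [])


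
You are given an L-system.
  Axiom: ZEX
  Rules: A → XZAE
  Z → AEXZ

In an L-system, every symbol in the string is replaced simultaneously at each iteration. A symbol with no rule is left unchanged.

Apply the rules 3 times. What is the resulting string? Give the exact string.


Step 0: ZEX
Step 1: AEXZEX
Step 2: XZAEEXAEXZEX
Step 3: XAEXZXZAEEEXXZAEEXAEXZEX

Answer: XAEXZXZAEEEXXZAEEXAEXZEX


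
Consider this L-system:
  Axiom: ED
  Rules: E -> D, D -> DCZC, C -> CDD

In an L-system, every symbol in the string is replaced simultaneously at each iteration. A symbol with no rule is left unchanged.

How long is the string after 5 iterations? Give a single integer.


Step 0: length = 2
Step 1: length = 5
Step 2: length = 15
Step 3: length = 45
Step 4: length = 135
Step 5: length = 405

Answer: 405


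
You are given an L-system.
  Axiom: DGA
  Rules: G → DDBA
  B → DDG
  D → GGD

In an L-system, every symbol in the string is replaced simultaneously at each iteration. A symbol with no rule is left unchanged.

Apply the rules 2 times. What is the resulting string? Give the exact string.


Answer: DDBADDBAGGDGGDGGDDDGAA

Derivation:
Step 0: DGA
Step 1: GGDDDBAA
Step 2: DDBADDBAGGDGGDGGDDDGAA


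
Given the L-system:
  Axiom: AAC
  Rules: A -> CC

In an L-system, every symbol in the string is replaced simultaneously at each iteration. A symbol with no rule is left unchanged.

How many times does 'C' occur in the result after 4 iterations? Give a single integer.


Answer: 5

Derivation:
Step 0: AAC  (1 'C')
Step 1: CCCCC  (5 'C')
Step 2: CCCCC  (5 'C')
Step 3: CCCCC  (5 'C')
Step 4: CCCCC  (5 'C')


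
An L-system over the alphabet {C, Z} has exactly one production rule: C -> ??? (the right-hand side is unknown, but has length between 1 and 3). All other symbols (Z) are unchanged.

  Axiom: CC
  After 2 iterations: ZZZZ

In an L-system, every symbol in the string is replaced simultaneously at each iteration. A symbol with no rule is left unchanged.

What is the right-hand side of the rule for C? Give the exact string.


Trying C -> ZZ:
  Step 0: CC
  Step 1: ZZZZ
  Step 2: ZZZZ
Matches the given result.

Answer: ZZ


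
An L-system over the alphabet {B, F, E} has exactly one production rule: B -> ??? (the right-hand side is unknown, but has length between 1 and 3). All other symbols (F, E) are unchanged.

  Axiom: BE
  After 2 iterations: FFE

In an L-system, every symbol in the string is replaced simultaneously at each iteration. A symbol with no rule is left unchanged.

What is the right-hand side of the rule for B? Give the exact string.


Trying B -> FF:
  Step 0: BE
  Step 1: FFE
  Step 2: FFE
Matches the given result.

Answer: FF


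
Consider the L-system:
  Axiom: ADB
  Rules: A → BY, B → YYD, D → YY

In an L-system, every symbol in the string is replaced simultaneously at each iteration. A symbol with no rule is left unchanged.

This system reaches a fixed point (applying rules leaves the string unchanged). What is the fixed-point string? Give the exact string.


Step 0: ADB
Step 1: BYYYYYD
Step 2: YYDYYYYYYY
Step 3: YYYYYYYYYYY
Step 4: YYYYYYYYYYY  (unchanged — fixed point at step 3)

Answer: YYYYYYYYYYY


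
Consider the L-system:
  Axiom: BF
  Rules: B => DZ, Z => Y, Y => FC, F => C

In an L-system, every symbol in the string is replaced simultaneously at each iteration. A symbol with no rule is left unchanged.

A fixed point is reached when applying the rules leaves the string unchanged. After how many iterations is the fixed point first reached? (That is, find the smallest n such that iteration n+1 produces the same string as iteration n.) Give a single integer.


Answer: 4

Derivation:
Step 0: BF
Step 1: DZC
Step 2: DYC
Step 3: DFCC
Step 4: DCCC
Step 5: DCCC  (unchanged — fixed point at step 4)


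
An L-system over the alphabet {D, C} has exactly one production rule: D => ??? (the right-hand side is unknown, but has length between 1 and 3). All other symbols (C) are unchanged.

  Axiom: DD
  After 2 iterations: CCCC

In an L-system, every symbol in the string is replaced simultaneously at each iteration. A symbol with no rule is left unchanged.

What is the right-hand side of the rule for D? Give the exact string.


Answer: CC

Derivation:
Trying D => CC:
  Step 0: DD
  Step 1: CCCC
  Step 2: CCCC
Matches the given result.


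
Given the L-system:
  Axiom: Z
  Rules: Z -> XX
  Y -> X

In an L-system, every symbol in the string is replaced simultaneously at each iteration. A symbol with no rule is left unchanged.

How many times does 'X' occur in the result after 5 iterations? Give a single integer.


Answer: 2

Derivation:
Step 0: Z  (0 'X')
Step 1: XX  (2 'X')
Step 2: XX  (2 'X')
Step 3: XX  (2 'X')
Step 4: XX  (2 'X')
Step 5: XX  (2 'X')


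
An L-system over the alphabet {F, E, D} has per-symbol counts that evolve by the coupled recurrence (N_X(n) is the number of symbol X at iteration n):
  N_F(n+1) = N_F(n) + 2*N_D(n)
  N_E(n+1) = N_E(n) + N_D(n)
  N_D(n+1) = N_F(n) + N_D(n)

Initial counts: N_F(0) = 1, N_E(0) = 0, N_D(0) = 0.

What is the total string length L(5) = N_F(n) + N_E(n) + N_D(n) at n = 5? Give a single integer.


Step 0: N_F=1, N_E=0, N_D=0, L=1
Step 1: N_F=1, N_E=0, N_D=1, L=2
Step 2: N_F=3, N_E=1, N_D=2, L=6
Step 3: N_F=7, N_E=3, N_D=5, L=15
Step 4: N_F=17, N_E=8, N_D=12, L=37
Step 5: N_F=41, N_E=20, N_D=29, L=90

Answer: 90


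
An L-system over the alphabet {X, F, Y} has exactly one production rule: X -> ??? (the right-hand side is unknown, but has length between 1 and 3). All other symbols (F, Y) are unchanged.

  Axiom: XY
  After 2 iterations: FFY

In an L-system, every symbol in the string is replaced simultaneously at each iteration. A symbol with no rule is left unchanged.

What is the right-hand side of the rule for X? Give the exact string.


Trying X -> FF:
  Step 0: XY
  Step 1: FFY
  Step 2: FFY
Matches the given result.

Answer: FF


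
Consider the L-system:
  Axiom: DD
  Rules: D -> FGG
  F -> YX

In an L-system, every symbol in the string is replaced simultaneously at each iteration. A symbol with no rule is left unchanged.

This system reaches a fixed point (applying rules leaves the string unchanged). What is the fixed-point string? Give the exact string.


Step 0: DD
Step 1: FGGFGG
Step 2: YXGGYXGG
Step 3: YXGGYXGG  (unchanged — fixed point at step 2)

Answer: YXGGYXGG


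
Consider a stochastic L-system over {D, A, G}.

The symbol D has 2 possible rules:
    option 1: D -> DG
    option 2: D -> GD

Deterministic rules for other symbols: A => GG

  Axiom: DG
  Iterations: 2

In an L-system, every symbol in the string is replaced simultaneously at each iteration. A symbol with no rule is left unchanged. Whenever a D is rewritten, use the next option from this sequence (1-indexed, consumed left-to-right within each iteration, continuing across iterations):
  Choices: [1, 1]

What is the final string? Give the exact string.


Answer: DGGG

Derivation:
Step 0: DG
Step 1: DGG  (used choices [1])
Step 2: DGGG  (used choices [1])


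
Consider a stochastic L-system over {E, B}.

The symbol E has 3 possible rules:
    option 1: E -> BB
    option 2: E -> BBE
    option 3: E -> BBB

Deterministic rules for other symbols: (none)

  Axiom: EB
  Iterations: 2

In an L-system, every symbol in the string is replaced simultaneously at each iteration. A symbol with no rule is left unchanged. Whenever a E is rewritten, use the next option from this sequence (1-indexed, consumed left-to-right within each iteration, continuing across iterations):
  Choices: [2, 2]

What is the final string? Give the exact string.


Step 0: EB
Step 1: BBEB  (used choices [2])
Step 2: BBBBEB  (used choices [2])

Answer: BBBBEB


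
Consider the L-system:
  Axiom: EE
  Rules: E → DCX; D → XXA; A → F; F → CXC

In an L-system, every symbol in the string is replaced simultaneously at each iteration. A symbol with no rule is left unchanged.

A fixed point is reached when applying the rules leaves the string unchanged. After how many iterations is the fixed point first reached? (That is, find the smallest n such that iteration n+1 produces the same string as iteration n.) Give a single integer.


Answer: 4

Derivation:
Step 0: EE
Step 1: DCXDCX
Step 2: XXACXXXACX
Step 3: XXFCXXXFCX
Step 4: XXCXCCXXXCXCCX
Step 5: XXCXCCXXXCXCCX  (unchanged — fixed point at step 4)


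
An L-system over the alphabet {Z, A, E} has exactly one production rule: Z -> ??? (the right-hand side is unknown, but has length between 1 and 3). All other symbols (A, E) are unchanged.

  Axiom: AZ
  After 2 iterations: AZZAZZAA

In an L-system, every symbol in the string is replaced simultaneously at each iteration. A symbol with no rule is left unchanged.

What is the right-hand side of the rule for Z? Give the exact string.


Trying Z -> ZZA:
  Step 0: AZ
  Step 1: AZZA
  Step 2: AZZAZZAA
Matches the given result.

Answer: ZZA


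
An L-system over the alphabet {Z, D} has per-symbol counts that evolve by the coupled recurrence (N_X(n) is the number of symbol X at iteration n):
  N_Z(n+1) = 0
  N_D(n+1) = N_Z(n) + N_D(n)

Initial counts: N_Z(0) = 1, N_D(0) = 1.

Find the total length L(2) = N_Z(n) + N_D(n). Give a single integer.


Answer: 2

Derivation:
Step 0: N_Z=1, N_D=1, L=2
Step 1: N_Z=0, N_D=2, L=2
Step 2: N_Z=0, N_D=2, L=2


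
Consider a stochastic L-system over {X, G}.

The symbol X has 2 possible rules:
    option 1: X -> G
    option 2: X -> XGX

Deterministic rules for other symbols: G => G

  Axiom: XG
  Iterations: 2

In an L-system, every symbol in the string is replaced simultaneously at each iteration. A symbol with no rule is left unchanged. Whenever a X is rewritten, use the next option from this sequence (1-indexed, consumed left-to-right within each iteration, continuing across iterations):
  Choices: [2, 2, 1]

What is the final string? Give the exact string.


Step 0: XG
Step 1: XGXG  (used choices [2])
Step 2: XGXGGG  (used choices [2, 1])

Answer: XGXGGG


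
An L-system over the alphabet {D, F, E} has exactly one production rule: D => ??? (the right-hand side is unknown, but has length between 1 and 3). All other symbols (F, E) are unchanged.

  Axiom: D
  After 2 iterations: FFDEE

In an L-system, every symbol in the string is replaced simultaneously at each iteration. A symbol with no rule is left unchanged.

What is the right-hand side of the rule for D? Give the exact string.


Trying D => FDE:
  Step 0: D
  Step 1: FDE
  Step 2: FFDEE
Matches the given result.

Answer: FDE


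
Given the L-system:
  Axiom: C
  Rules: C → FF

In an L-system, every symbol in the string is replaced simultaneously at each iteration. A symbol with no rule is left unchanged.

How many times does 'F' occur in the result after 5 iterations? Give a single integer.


Answer: 2

Derivation:
Step 0: C  (0 'F')
Step 1: FF  (2 'F')
Step 2: FF  (2 'F')
Step 3: FF  (2 'F')
Step 4: FF  (2 'F')
Step 5: FF  (2 'F')


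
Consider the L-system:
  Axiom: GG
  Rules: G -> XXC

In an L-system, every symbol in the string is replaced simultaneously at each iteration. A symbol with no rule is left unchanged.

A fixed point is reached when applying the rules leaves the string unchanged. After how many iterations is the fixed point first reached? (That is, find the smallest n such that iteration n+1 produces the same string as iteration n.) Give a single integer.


Answer: 1

Derivation:
Step 0: GG
Step 1: XXCXXC
Step 2: XXCXXC  (unchanged — fixed point at step 1)


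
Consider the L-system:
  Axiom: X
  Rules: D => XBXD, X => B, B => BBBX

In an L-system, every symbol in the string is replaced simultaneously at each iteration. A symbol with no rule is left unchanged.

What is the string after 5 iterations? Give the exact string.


Answer: BBBXBBBXBBBXBBBBXBBBXBBBXBBBBXBBBXBBBXBBBBXBBBXBBBXBBBXBBBBXBBBXBBBXBBBBXBBBXBBBXBBBBXBBBXBBBXBBBXBBBBXBBBXBBBXBBBBXBBBXBBBXBBBBXBBBXBBBXBBBXB

Derivation:
Step 0: X
Step 1: B
Step 2: BBBX
Step 3: BBBXBBBXBBBXB
Step 4: BBBXBBBXBBBXBBBBXBBBXBBBXBBBBXBBBXBBBXBBBBX
Step 5: BBBXBBBXBBBXBBBBXBBBXBBBXBBBBXBBBXBBBXBBBBXBBBXBBBXBBBXBBBBXBBBXBBBXBBBBXBBBXBBBXBBBBXBBBXBBBXBBBXBBBBXBBBXBBBXBBBBXBBBXBBBXBBBBXBBBXBBBXBBBXB


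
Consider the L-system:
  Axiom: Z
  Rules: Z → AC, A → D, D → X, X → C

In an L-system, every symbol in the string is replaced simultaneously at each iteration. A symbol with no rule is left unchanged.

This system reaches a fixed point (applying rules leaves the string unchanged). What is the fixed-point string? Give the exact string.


Step 0: Z
Step 1: AC
Step 2: DC
Step 3: XC
Step 4: CC
Step 5: CC  (unchanged — fixed point at step 4)

Answer: CC


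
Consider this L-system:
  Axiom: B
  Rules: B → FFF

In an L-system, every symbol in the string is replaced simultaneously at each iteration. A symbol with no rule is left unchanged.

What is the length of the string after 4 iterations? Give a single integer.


Answer: 3

Derivation:
Step 0: length = 1
Step 1: length = 3
Step 2: length = 3
Step 3: length = 3
Step 4: length = 3


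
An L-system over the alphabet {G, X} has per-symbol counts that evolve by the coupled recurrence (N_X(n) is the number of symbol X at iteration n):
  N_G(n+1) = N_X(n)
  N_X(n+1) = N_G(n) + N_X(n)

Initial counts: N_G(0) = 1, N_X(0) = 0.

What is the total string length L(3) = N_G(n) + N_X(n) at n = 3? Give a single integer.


Answer: 3

Derivation:
Step 0: N_G=1, N_X=0, L=1
Step 1: N_G=0, N_X=1, L=1
Step 2: N_G=1, N_X=1, L=2
Step 3: N_G=1, N_X=2, L=3


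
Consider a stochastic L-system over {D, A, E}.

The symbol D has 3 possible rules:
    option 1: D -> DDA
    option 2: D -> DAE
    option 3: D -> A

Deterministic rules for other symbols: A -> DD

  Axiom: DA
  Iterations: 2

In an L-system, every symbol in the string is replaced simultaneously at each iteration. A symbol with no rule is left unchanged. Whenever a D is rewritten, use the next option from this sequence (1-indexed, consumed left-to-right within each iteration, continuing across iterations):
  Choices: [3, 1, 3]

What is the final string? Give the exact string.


Answer: DDDDAA

Derivation:
Step 0: DA
Step 1: ADD  (used choices [3])
Step 2: DDDDAA  (used choices [1, 3])


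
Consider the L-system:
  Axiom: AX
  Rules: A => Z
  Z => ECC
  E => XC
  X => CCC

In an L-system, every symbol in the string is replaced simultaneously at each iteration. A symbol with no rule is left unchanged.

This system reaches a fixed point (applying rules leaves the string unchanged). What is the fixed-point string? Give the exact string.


Answer: CCCCCCCCC

Derivation:
Step 0: AX
Step 1: ZCCC
Step 2: ECCCCC
Step 3: XCCCCCC
Step 4: CCCCCCCCC
Step 5: CCCCCCCCC  (unchanged — fixed point at step 4)


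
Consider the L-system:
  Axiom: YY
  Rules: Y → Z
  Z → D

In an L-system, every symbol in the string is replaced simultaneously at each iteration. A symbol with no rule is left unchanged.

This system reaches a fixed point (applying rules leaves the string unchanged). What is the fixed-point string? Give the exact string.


Answer: DD

Derivation:
Step 0: YY
Step 1: ZZ
Step 2: DD
Step 3: DD  (unchanged — fixed point at step 2)


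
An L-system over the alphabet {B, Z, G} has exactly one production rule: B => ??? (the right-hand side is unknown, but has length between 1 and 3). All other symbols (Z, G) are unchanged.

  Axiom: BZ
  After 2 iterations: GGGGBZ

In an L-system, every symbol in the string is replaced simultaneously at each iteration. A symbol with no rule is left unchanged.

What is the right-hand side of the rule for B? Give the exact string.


Answer: GGB

Derivation:
Trying B => GGB:
  Step 0: BZ
  Step 1: GGBZ
  Step 2: GGGGBZ
Matches the given result.


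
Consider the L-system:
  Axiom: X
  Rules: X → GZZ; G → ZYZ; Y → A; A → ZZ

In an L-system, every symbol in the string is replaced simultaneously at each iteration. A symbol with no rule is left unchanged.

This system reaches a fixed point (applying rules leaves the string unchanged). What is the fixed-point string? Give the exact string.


Step 0: X
Step 1: GZZ
Step 2: ZYZZZ
Step 3: ZAZZZ
Step 4: ZZZZZZ
Step 5: ZZZZZZ  (unchanged — fixed point at step 4)

Answer: ZZZZZZ


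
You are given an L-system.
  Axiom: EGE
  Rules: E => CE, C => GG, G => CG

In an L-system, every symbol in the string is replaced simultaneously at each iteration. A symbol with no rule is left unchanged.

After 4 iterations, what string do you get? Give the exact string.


Answer: GGCGGGCGCGCGGGCEGGCGGGCGCGCGGGCGGGCGGGCGCGCGGGCE

Derivation:
Step 0: EGE
Step 1: CECGCE
Step 2: GGCEGGCGGGCE
Step 3: CGCGGGCECGCGGGCGCGCGGGCE
Step 4: GGCGGGCGCGCGGGCEGGCGGGCGCGCGGGCGGGCGGGCGCGCGGGCE


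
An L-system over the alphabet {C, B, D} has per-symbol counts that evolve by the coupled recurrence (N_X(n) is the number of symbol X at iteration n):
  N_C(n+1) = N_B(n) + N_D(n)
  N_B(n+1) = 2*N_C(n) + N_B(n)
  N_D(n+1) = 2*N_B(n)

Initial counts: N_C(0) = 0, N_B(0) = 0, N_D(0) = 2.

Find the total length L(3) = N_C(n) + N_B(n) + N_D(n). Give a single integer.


Step 0: N_C=0, N_B=0, N_D=2, L=2
Step 1: N_C=2, N_B=0, N_D=0, L=2
Step 2: N_C=0, N_B=4, N_D=0, L=4
Step 3: N_C=4, N_B=4, N_D=8, L=16

Answer: 16


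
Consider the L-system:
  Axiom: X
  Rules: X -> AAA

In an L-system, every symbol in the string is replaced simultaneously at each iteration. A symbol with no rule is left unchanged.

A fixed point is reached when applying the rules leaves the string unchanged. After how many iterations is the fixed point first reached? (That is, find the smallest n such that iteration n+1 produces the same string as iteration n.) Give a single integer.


Answer: 1

Derivation:
Step 0: X
Step 1: AAA
Step 2: AAA  (unchanged — fixed point at step 1)


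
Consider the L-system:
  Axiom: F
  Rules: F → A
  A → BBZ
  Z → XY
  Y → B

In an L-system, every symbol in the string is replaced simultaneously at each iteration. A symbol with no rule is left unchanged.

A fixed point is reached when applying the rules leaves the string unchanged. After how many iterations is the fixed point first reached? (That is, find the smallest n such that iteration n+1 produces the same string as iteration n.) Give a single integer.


Answer: 4

Derivation:
Step 0: F
Step 1: A
Step 2: BBZ
Step 3: BBXY
Step 4: BBXB
Step 5: BBXB  (unchanged — fixed point at step 4)


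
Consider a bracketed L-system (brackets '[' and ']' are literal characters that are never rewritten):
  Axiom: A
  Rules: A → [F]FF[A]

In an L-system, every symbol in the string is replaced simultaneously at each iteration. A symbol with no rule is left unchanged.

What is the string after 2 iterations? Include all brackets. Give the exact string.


Answer: [F]FF[[F]FF[A]]

Derivation:
Step 0: A
Step 1: [F]FF[A]
Step 2: [F]FF[[F]FF[A]]


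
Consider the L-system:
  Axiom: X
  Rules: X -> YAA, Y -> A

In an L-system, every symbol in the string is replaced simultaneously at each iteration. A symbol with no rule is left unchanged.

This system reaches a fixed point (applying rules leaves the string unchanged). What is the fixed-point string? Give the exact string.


Answer: AAA

Derivation:
Step 0: X
Step 1: YAA
Step 2: AAA
Step 3: AAA  (unchanged — fixed point at step 2)


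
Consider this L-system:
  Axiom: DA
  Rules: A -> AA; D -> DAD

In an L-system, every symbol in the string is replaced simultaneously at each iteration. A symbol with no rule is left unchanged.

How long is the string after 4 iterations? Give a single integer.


Answer: 64

Derivation:
Step 0: length = 2
Step 1: length = 5
Step 2: length = 12
Step 3: length = 28
Step 4: length = 64


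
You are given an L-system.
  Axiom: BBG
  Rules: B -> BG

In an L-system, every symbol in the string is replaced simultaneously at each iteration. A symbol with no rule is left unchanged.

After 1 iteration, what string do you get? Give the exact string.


Step 0: BBG
Step 1: BGBGG

Answer: BGBGG


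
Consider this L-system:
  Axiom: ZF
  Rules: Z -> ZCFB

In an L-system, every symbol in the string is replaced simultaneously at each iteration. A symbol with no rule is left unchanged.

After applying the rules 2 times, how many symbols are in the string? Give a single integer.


Answer: 8

Derivation:
Step 0: length = 2
Step 1: length = 5
Step 2: length = 8


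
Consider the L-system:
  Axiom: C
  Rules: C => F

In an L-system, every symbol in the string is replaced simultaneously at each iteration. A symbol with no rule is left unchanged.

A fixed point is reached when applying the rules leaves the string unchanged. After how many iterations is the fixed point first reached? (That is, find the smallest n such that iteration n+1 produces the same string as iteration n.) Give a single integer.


Step 0: C
Step 1: F
Step 2: F  (unchanged — fixed point at step 1)

Answer: 1


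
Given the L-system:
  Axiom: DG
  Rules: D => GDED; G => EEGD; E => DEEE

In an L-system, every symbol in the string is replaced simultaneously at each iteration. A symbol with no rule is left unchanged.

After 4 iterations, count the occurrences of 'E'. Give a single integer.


Answer: 282

Derivation:
Step 0: DG  (0 'E')
Step 1: GDEDEEGD  (3 'E')
Step 2: EEGDGDEDDEEEGDEDDEEEDEEEEEGDGDED  (16 'E')
Step 3: DEEEDEEEEEGDGDEDEEGDGDEDDEEEGDEDGDEDDEEEDEEEDEEEEEGDGDEDDEEEGDEDGDEDDEEEDEEEDEEEGDEDDEEEDEEEDEEEDEEEDEEEEEGDGDEDEEGDGDEDDEEEGDED  (69 'E')
Step 4: GDEDDEEEDEEEDEEEGDEDDEEEDEEEDEEEDEEEDEEEEEGDGDEDEEGDGDEDDEEEGDEDDEEEDEEEEEGDGDEDEEGDGDEDDEEEGDEDGDEDDEEEDEEEDEEEEEGDGDEDDEEEGDEDEEGDGDEDDEEEGDEDGDEDDEEEDEEEDEEEGDEDDEEEDEEEDEEEGDEDDEEEDEEEDEEEDEEEDEEEEEGDGDEDEEGDGDEDDEEEGDEDGDEDDEEEDEEEDEEEEEGDGDEDDEEEGDEDEEGDGDEDDEEEGDEDGDEDDEEEDEEEDEEEGDEDDEEEDEEEDEEEGDEDDEEEDEEEDEEEEEGDGDEDDEEEGDEDGDEDDEEEDEEEDEEEGDEDDEEEDEEEDEEEGDEDDEEEDEEEDEEEGDEDDEEEDEEEDEEEGDEDDEEEDEEEDEEEDEEEDEEEEEGDGDEDEEGDGDEDDEEEGDEDDEEEDEEEEEGDGDEDEEGDGDEDDEEEGDEDGDEDDEEEDEEEDEEEEEGDGDEDDEEEGDED  (282 'E')


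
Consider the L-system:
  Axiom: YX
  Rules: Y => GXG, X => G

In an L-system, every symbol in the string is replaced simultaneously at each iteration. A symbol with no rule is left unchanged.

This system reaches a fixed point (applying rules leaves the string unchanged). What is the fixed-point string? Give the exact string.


Answer: GGGG

Derivation:
Step 0: YX
Step 1: GXGG
Step 2: GGGG
Step 3: GGGG  (unchanged — fixed point at step 2)


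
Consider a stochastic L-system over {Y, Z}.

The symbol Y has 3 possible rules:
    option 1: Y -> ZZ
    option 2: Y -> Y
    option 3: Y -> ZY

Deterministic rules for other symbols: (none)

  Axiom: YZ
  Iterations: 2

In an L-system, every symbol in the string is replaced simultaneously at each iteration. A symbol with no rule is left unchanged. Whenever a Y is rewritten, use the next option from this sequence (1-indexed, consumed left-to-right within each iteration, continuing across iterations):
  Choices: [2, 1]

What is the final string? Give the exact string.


Step 0: YZ
Step 1: YZ  (used choices [2])
Step 2: ZZZ  (used choices [1])

Answer: ZZZ


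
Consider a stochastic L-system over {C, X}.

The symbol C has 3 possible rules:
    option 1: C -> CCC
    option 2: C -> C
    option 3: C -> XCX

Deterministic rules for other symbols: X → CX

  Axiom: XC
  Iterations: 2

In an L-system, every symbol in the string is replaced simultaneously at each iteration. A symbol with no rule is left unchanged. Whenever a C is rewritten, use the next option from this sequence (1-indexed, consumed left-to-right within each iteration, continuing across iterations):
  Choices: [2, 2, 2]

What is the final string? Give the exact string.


Answer: CCXC

Derivation:
Step 0: XC
Step 1: CXC  (used choices [2])
Step 2: CCXC  (used choices [2, 2])


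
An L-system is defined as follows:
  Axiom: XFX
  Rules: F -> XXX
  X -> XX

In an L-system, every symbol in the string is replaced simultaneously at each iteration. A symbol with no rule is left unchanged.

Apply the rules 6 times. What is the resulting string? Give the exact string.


Step 0: XFX
Step 1: XXXXXXX
Step 2: XXXXXXXXXXXXXX
Step 3: XXXXXXXXXXXXXXXXXXXXXXXXXXXX
Step 4: XXXXXXXXXXXXXXXXXXXXXXXXXXXXXXXXXXXXXXXXXXXXXXXXXXXXXXXX
Step 5: XXXXXXXXXXXXXXXXXXXXXXXXXXXXXXXXXXXXXXXXXXXXXXXXXXXXXXXXXXXXXXXXXXXXXXXXXXXXXXXXXXXXXXXXXXXXXXXXXXXXXXXXXXXXXXXX
Step 6: XXXXXXXXXXXXXXXXXXXXXXXXXXXXXXXXXXXXXXXXXXXXXXXXXXXXXXXXXXXXXXXXXXXXXXXXXXXXXXXXXXXXXXXXXXXXXXXXXXXXXXXXXXXXXXXXXXXXXXXXXXXXXXXXXXXXXXXXXXXXXXXXXXXXXXXXXXXXXXXXXXXXXXXXXXXXXXXXXXXXXXXXXXXXXXXXXXXXXXXXXXXXXXXXXXXXXXXXXXXXXXXX

Answer: XXXXXXXXXXXXXXXXXXXXXXXXXXXXXXXXXXXXXXXXXXXXXXXXXXXXXXXXXXXXXXXXXXXXXXXXXXXXXXXXXXXXXXXXXXXXXXXXXXXXXXXXXXXXXXXXXXXXXXXXXXXXXXXXXXXXXXXXXXXXXXXXXXXXXXXXXXXXXXXXXXXXXXXXXXXXXXXXXXXXXXXXXXXXXXXXXXXXXXXXXXXXXXXXXXXXXXXXXXXXXXXX


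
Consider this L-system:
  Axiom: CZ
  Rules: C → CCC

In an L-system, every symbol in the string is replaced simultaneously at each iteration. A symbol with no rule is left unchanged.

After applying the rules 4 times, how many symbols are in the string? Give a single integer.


Step 0: length = 2
Step 1: length = 4
Step 2: length = 10
Step 3: length = 28
Step 4: length = 82

Answer: 82


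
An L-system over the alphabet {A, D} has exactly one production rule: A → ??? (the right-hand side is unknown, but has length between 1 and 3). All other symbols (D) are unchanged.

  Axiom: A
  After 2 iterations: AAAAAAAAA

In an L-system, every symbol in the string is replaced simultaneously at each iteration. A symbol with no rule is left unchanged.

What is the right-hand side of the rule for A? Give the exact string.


Trying A → AAA:
  Step 0: A
  Step 1: AAA
  Step 2: AAAAAAAAA
Matches the given result.

Answer: AAA


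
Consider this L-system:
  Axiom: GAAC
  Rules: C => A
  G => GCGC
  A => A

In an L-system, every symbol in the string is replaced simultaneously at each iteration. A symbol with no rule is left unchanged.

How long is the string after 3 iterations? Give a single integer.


Step 0: length = 4
Step 1: length = 7
Step 2: length = 13
Step 3: length = 25

Answer: 25


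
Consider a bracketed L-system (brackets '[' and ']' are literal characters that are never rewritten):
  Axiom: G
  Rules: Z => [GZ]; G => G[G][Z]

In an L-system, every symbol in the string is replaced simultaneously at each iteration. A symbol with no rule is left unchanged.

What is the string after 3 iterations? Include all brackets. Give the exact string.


Step 0: G
Step 1: G[G][Z]
Step 2: G[G][Z][G[G][Z]][[GZ]]
Step 3: G[G][Z][G[G][Z]][[GZ]][G[G][Z][G[G][Z]][[GZ]]][[G[G][Z][GZ]]]

Answer: G[G][Z][G[G][Z]][[GZ]][G[G][Z][G[G][Z]][[GZ]]][[G[G][Z][GZ]]]


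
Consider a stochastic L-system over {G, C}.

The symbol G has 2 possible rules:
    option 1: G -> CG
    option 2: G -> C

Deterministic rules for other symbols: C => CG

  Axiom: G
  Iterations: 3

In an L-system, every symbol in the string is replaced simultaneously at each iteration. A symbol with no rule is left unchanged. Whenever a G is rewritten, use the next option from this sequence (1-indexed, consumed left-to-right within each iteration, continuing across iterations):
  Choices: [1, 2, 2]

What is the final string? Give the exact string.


Answer: CGCCG

Derivation:
Step 0: G
Step 1: CG  (used choices [1])
Step 2: CGC  (used choices [2])
Step 3: CGCCG  (used choices [2])
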